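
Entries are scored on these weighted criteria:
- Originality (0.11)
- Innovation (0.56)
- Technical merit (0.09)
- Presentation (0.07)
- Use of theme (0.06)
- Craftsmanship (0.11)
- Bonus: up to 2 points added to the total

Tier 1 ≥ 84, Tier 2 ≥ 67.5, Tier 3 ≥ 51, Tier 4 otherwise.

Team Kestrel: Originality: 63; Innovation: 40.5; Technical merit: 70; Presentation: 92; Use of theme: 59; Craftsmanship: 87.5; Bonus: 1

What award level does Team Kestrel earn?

Weighted total:
  Originality 63 × 0.11 = 6.93
  Innovation 40.5 × 0.56 = 22.68
  Technical merit 70 × 0.09 = 6.3
  Presentation 92 × 0.07 = 6.44
  Use of theme 59 × 0.06 = 3.54
  Craftsmanship 87.5 × 0.11 = 9.625
Sum = 55.515
Bonus: 55.515 + 1 = 56.515
56.515 is ≥ 51 and < 67.5 → Tier 3

Tier 3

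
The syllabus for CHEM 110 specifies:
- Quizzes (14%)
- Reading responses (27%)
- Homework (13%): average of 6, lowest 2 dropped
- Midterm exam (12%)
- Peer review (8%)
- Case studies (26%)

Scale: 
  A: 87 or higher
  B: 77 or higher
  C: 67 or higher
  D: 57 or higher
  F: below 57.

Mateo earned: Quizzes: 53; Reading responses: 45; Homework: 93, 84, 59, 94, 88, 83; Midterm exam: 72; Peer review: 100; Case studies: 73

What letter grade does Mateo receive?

Homework: drop 59, 83 → average of remaining 4 = 359/4 = 89.75
Weighted total:
  Quizzes 53 × 0.14 = 7.42
  Reading responses 45 × 0.27 = 12.15
  Homework 89.75 × 0.13 = 11.6675
  Midterm exam 72 × 0.12 = 8.64
  Peer review 100 × 0.08 = 8
  Case studies 73 × 0.26 = 18.98
Sum = 66.8575
66.8575 is ≥ 57 and < 67 → D

D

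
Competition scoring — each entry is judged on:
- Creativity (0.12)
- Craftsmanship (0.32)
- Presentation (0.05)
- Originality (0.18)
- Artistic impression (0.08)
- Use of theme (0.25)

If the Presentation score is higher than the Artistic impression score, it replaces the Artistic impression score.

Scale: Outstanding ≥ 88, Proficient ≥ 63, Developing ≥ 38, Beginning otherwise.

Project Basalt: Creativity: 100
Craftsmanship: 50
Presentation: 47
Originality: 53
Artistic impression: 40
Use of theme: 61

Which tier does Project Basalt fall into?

Developing

Presentation (47) > Artistic impression (40), so Artistic impression counts as 47.
Weighted total:
  Creativity 100 × 0.12 = 12
  Craftsmanship 50 × 0.32 = 16
  Presentation 47 × 0.05 = 2.35
  Originality 53 × 0.18 = 9.54
  Artistic impression 47 × 0.08 = 3.76
  Use of theme 61 × 0.25 = 15.25
Sum = 58.9
58.9 is ≥ 38 and < 63 → Developing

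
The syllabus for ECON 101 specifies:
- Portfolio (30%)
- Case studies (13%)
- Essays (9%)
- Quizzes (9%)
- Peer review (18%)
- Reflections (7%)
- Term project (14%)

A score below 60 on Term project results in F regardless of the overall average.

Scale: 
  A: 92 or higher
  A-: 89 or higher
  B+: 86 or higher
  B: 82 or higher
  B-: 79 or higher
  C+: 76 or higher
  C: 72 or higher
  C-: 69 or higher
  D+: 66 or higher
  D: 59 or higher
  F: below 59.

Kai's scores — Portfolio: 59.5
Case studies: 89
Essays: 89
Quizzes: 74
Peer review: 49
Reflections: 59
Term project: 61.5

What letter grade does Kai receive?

Term project score 61.5 ≥ 60: minimum met.
Weighted total:
  Portfolio 59.5 × 0.3 = 17.85
  Case studies 89 × 0.13 = 11.57
  Essays 89 × 0.09 = 8.01
  Quizzes 74 × 0.09 = 6.66
  Peer review 49 × 0.18 = 8.82
  Reflections 59 × 0.07 = 4.13
  Term project 61.5 × 0.14 = 8.61
Sum = 65.65
65.65 is ≥ 59 and < 66 → D

D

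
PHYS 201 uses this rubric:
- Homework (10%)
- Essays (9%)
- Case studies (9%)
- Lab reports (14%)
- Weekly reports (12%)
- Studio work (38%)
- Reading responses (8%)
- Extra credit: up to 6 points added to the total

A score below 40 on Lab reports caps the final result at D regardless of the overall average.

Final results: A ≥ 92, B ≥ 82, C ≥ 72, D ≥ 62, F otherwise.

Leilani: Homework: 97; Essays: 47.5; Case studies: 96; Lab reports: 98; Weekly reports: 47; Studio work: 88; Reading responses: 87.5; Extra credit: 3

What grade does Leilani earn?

Lab reports score 98 ≥ 40: minimum met.
Weighted total:
  Homework 97 × 0.1 = 9.7
  Essays 47.5 × 0.09 = 4.275
  Case studies 96 × 0.09 = 8.64
  Lab reports 98 × 0.14 = 13.72
  Weekly reports 47 × 0.12 = 5.64
  Studio work 88 × 0.38 = 33.44
  Reading responses 87.5 × 0.08 = 7
Sum = 82.415
Extra credit: 82.415 + 3 = 85.415
85.415 is ≥ 82 and < 92 → B

B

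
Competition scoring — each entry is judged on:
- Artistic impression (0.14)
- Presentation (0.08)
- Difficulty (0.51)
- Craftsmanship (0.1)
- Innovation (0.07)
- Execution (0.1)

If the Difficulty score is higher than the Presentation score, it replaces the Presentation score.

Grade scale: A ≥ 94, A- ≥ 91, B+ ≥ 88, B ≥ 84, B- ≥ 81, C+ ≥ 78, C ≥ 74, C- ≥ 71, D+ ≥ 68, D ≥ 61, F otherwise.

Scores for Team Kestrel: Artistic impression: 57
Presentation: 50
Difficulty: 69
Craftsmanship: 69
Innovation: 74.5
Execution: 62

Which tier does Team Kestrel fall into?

D

Difficulty (69) > Presentation (50), so Presentation counts as 69.
Weighted total:
  Artistic impression 57 × 0.14 = 7.98
  Presentation 69 × 0.08 = 5.52
  Difficulty 69 × 0.51 = 35.19
  Craftsmanship 69 × 0.1 = 6.9
  Innovation 74.5 × 0.07 = 5.215
  Execution 62 × 0.1 = 6.2
Sum = 67.005
67.005 is ≥ 61 and < 68 → D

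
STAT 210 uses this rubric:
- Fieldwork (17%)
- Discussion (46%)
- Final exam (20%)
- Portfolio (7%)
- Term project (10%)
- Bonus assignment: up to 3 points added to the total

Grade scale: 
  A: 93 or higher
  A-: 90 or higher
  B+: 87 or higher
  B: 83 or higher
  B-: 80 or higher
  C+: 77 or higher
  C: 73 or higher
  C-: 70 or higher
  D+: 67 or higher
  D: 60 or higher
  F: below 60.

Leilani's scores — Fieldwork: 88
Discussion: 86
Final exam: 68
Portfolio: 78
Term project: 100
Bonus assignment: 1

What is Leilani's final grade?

B

Weighted total:
  Fieldwork 88 × 0.17 = 14.96
  Discussion 86 × 0.46 = 39.56
  Final exam 68 × 0.2 = 13.6
  Portfolio 78 × 0.07 = 5.46
  Term project 100 × 0.1 = 10
Sum = 83.58
Bonus assignment: 83.58 + 1 = 84.58
84.58 is ≥ 83 and < 87 → B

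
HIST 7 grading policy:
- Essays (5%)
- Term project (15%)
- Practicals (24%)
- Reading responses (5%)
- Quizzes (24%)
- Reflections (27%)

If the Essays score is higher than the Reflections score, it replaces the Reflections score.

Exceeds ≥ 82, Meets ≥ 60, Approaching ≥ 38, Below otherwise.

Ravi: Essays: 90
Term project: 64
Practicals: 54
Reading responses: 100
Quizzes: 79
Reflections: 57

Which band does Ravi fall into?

Essays (90) > Reflections (57), so Reflections counts as 90.
Weighted total:
  Essays 90 × 0.05 = 4.5
  Term project 64 × 0.15 = 9.6
  Practicals 54 × 0.24 = 12.96
  Reading responses 100 × 0.05 = 5
  Quizzes 79 × 0.24 = 18.96
  Reflections 90 × 0.27 = 24.3
Sum = 75.32
75.32 is ≥ 60 and < 82 → Meets

Meets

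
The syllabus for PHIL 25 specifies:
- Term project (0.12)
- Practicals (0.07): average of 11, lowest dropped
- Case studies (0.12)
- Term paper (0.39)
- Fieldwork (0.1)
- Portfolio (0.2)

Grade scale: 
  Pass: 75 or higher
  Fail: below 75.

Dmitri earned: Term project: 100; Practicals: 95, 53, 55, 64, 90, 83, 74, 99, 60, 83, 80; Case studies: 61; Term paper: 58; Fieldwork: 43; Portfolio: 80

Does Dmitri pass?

Practicals: drop 53 → average of remaining 10 = 783/10 = 78.3
Weighted total:
  Term project 100 × 0.12 = 12
  Practicals 78.3 × 0.07 = 5.481
  Case studies 61 × 0.12 = 7.32
  Term paper 58 × 0.39 = 22.62
  Fieldwork 43 × 0.1 = 4.3
  Portfolio 80 × 0.2 = 16
Sum = 67.721
67.721 < 75 → Fail

Fail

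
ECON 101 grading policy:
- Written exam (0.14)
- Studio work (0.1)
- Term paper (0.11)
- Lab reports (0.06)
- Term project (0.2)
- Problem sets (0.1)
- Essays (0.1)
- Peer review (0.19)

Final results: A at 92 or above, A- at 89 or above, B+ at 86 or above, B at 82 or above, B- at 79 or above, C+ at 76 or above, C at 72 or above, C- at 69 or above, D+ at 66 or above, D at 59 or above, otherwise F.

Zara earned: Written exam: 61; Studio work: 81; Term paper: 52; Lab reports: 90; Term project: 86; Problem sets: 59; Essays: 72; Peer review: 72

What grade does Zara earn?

C-

Weighted total:
  Written exam 61 × 0.14 = 8.54
  Studio work 81 × 0.1 = 8.1
  Term paper 52 × 0.11 = 5.72
  Lab reports 90 × 0.06 = 5.4
  Term project 86 × 0.2 = 17.2
  Problem sets 59 × 0.1 = 5.9
  Essays 72 × 0.1 = 7.2
  Peer review 72 × 0.19 = 13.68
Sum = 71.74
71.74 is ≥ 69 and < 72 → C-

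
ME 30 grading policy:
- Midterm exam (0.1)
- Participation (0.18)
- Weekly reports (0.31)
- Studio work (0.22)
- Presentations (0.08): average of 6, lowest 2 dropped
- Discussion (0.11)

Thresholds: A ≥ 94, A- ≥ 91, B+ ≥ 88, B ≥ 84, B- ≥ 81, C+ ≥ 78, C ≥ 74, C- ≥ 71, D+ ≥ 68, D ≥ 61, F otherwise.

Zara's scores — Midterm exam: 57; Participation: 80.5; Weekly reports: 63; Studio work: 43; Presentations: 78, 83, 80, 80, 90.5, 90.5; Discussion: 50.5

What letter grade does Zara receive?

Presentations: drop 78, 80 → average of remaining 4 = 344/4 = 86
Weighted total:
  Midterm exam 57 × 0.1 = 5.7
  Participation 80.5 × 0.18 = 14.49
  Weekly reports 63 × 0.31 = 19.53
  Studio work 43 × 0.22 = 9.46
  Presentations 86 × 0.08 = 6.88
  Discussion 50.5 × 0.11 = 5.555
Sum = 61.615
61.615 is ≥ 61 and < 68 → D

D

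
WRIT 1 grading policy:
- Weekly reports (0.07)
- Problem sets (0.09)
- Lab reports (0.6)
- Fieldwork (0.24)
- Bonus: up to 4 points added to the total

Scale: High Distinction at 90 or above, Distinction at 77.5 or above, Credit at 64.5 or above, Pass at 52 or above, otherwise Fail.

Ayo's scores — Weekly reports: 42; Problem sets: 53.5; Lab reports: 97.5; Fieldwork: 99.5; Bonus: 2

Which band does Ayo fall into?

High Distinction

Weighted total:
  Weekly reports 42 × 0.07 = 2.94
  Problem sets 53.5 × 0.09 = 4.815
  Lab reports 97.5 × 0.6 = 58.5
  Fieldwork 99.5 × 0.24 = 23.88
Sum = 90.135
Bonus: 90.135 + 2 = 92.135
92.135 ≥ 90 → High Distinction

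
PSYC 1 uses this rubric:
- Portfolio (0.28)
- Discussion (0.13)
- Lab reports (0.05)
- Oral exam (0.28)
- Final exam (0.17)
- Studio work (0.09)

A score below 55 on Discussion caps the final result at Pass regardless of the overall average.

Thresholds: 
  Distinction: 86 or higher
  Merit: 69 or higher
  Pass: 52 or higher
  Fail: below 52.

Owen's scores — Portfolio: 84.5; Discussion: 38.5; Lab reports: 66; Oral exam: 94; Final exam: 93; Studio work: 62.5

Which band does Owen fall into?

Discussion score 38.5 < 55: minimum not met.
Weighted total:
  Portfolio 84.5 × 0.28 = 23.66
  Discussion 38.5 × 0.13 = 5.005
  Lab reports 66 × 0.05 = 3.3
  Oral exam 94 × 0.28 = 26.32
  Final exam 93 × 0.17 = 15.81
  Studio work 62.5 × 0.09 = 5.625
Sum = 79.72
79.72 would be Merit; cap at Pass applies → Pass.

Pass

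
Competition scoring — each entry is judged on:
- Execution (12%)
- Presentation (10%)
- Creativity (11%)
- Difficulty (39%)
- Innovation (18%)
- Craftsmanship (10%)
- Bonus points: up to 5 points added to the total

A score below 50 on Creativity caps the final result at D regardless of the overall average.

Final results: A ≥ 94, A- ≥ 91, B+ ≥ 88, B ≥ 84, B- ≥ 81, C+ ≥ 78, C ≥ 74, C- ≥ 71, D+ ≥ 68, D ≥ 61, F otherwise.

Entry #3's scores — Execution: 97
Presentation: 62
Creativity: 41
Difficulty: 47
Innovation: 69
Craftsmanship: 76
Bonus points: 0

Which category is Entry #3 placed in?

Creativity score 41 < 50: minimum not met.
Weighted total:
  Execution 97 × 0.12 = 11.64
  Presentation 62 × 0.1 = 6.2
  Creativity 41 × 0.11 = 4.51
  Difficulty 47 × 0.39 = 18.33
  Innovation 69 × 0.18 = 12.42
  Craftsmanship 76 × 0.1 = 7.6
Sum = 60.7
Bonus points: 60.7 + 0 = 60.7
60.7 would be F; cap at D applies → F.

F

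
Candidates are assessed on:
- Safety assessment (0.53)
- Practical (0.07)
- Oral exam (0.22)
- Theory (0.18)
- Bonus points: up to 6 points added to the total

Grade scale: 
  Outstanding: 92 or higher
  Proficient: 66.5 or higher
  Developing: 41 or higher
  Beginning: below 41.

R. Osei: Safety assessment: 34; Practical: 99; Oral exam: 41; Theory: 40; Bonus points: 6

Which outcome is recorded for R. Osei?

Developing

Weighted total:
  Safety assessment 34 × 0.53 = 18.02
  Practical 99 × 0.07 = 6.93
  Oral exam 41 × 0.22 = 9.02
  Theory 40 × 0.18 = 7.2
Sum = 41.17
Bonus points: 41.17 + 6 = 47.17
47.17 is ≥ 41 and < 66.5 → Developing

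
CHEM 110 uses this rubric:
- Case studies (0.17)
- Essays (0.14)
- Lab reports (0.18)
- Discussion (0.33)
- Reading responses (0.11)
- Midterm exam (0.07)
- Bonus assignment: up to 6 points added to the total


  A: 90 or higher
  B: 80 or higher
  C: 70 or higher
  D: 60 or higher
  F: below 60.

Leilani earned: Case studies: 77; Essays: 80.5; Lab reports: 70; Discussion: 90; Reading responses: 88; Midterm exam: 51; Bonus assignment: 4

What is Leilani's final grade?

B

Weighted total:
  Case studies 77 × 0.17 = 13.09
  Essays 80.5 × 0.14 = 11.27
  Lab reports 70 × 0.18 = 12.6
  Discussion 90 × 0.33 = 29.7
  Reading responses 88 × 0.11 = 9.68
  Midterm exam 51 × 0.07 = 3.57
Sum = 79.91
Bonus assignment: 79.91 + 4 = 83.91
83.91 is ≥ 80 and < 90 → B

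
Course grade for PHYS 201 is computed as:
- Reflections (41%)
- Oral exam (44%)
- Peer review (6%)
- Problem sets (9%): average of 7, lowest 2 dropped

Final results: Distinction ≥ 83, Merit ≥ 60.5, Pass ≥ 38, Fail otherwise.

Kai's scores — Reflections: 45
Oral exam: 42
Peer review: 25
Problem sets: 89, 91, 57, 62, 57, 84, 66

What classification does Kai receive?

Problem sets: drop 57, 57 → average of remaining 5 = 392/5 = 78.4
Weighted total:
  Reflections 45 × 0.41 = 18.45
  Oral exam 42 × 0.44 = 18.48
  Peer review 25 × 0.06 = 1.5
  Problem sets 78.4 × 0.09 = 7.056
Sum = 45.486
45.486 is ≥ 38 and < 60.5 → Pass

Pass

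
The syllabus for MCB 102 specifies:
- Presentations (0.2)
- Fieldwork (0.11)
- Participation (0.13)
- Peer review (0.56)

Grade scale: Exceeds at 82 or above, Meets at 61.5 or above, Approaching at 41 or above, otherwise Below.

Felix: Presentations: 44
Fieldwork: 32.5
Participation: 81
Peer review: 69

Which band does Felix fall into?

Weighted total:
  Presentations 44 × 0.2 = 8.8
  Fieldwork 32.5 × 0.11 = 3.575
  Participation 81 × 0.13 = 10.53
  Peer review 69 × 0.56 = 38.64
Sum = 61.545
61.545 is ≥ 61.5 and < 82 → Meets

Meets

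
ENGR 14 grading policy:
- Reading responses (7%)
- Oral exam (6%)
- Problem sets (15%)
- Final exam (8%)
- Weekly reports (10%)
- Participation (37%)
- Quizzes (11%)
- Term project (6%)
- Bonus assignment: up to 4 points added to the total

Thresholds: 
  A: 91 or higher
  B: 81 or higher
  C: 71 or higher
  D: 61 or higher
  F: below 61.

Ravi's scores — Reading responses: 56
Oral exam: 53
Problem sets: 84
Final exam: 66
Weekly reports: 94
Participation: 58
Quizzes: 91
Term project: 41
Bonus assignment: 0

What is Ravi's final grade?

D

Weighted total:
  Reading responses 56 × 0.07 = 3.92
  Oral exam 53 × 0.06 = 3.18
  Problem sets 84 × 0.15 = 12.6
  Final exam 66 × 0.08 = 5.28
  Weekly reports 94 × 0.1 = 9.4
  Participation 58 × 0.37 = 21.46
  Quizzes 91 × 0.11 = 10.01
  Term project 41 × 0.06 = 2.46
Sum = 68.31
Bonus assignment: 68.31 + 0 = 68.31
68.31 is ≥ 61 and < 71 → D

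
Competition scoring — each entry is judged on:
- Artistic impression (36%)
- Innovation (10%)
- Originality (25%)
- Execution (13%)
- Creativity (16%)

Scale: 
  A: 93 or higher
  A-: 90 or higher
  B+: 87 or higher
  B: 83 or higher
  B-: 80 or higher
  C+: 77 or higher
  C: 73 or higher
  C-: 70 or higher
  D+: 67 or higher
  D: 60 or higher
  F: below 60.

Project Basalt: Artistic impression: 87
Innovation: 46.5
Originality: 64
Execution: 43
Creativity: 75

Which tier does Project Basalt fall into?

Weighted total:
  Artistic impression 87 × 0.36 = 31.32
  Innovation 46.5 × 0.1 = 4.65
  Originality 64 × 0.25 = 16
  Execution 43 × 0.13 = 5.59
  Creativity 75 × 0.16 = 12
Sum = 69.56
69.56 is ≥ 67 and < 70 → D+

D+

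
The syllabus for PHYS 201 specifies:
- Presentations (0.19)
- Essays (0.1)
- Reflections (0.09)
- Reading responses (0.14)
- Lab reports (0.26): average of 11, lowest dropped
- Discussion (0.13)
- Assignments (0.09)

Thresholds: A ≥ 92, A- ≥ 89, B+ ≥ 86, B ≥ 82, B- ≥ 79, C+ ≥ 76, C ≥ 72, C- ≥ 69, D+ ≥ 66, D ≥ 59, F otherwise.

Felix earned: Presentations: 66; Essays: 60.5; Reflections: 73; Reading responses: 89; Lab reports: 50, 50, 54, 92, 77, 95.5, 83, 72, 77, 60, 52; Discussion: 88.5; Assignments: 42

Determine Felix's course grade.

Lab reports: drop 50 → average of remaining 10 = 712.5/10 = 71.25
Weighted total:
  Presentations 66 × 0.19 = 12.54
  Essays 60.5 × 0.1 = 6.05
  Reflections 73 × 0.09 = 6.57
  Reading responses 89 × 0.14 = 12.46
  Lab reports 71.25 × 0.26 = 18.525
  Discussion 88.5 × 0.13 = 11.505
  Assignments 42 × 0.09 = 3.78
Sum = 71.43
71.43 is ≥ 69 and < 72 → C-

C-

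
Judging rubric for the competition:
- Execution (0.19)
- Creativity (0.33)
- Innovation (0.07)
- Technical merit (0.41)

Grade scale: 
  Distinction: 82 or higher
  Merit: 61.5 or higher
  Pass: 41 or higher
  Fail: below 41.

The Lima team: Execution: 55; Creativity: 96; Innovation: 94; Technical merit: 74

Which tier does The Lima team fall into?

Merit

Weighted total:
  Execution 55 × 0.19 = 10.45
  Creativity 96 × 0.33 = 31.68
  Innovation 94 × 0.07 = 6.58
  Technical merit 74 × 0.41 = 30.34
Sum = 79.05
79.05 is ≥ 61.5 and < 82 → Merit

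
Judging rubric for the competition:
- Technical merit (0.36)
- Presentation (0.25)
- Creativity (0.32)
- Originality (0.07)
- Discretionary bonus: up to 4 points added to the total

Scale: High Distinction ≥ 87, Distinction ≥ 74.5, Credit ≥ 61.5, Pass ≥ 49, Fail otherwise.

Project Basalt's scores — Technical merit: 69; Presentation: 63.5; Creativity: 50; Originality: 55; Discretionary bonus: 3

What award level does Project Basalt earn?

Weighted total:
  Technical merit 69 × 0.36 = 24.84
  Presentation 63.5 × 0.25 = 15.875
  Creativity 50 × 0.32 = 16
  Originality 55 × 0.07 = 3.85
Sum = 60.565
Discretionary bonus: 60.565 + 3 = 63.565
63.565 is ≥ 61.5 and < 74.5 → Credit

Credit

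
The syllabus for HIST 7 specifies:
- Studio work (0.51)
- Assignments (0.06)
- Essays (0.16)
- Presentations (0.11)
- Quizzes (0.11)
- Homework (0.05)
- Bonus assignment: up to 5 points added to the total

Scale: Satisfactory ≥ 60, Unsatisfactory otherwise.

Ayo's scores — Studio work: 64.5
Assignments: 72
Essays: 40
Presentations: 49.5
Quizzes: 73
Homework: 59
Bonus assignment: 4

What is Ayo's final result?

Weighted total:
  Studio work 64.5 × 0.51 = 32.895
  Assignments 72 × 0.06 = 4.32
  Essays 40 × 0.16 = 6.4
  Presentations 49.5 × 0.11 = 5.445
  Quizzes 73 × 0.11 = 8.03
  Homework 59 × 0.05 = 2.95
Sum = 60.04
Bonus assignment: 60.04 + 4 = 64.04
64.04 ≥ 60 → Satisfactory

Satisfactory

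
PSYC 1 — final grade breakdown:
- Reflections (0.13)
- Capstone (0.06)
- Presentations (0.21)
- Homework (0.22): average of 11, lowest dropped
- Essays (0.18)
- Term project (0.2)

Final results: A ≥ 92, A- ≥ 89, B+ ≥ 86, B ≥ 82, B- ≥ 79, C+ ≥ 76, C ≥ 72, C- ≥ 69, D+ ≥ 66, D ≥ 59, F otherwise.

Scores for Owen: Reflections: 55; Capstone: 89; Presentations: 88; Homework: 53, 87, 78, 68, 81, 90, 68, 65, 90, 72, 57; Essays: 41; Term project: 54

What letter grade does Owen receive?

D

Homework: drop 53 → average of remaining 10 = 756/10 = 75.6
Weighted total:
  Reflections 55 × 0.13 = 7.15
  Capstone 89 × 0.06 = 5.34
  Presentations 88 × 0.21 = 18.48
  Homework 75.6 × 0.22 = 16.632
  Essays 41 × 0.18 = 7.38
  Term project 54 × 0.2 = 10.8
Sum = 65.782
65.782 is ≥ 59 and < 66 → D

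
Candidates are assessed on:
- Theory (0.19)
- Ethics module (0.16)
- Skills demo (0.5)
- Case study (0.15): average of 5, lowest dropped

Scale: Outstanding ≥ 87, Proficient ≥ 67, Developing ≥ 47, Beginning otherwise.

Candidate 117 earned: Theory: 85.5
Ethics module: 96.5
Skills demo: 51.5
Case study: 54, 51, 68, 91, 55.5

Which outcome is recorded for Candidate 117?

Proficient

Case study: drop 51 → average of remaining 4 = 268.5/4 = 67.125
Weighted total:
  Theory 85.5 × 0.19 = 16.245
  Ethics module 96.5 × 0.16 = 15.44
  Skills demo 51.5 × 0.5 = 25.75
  Case study 67.125 × 0.15 = 10.06875
Sum = 67.50375
67.50375 is ≥ 67 and < 87 → Proficient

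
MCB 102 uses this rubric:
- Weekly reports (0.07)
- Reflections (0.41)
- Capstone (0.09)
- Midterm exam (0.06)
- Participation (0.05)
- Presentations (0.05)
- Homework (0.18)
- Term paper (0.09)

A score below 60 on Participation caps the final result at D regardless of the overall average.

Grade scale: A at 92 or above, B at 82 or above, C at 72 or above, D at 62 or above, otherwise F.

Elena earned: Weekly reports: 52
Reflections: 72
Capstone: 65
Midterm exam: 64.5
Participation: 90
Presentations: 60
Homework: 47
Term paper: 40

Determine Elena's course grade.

D

Participation score 90 ≥ 60: minimum met.
Weighted total:
  Weekly reports 52 × 0.07 = 3.64
  Reflections 72 × 0.41 = 29.52
  Capstone 65 × 0.09 = 5.85
  Midterm exam 64.5 × 0.06 = 3.87
  Participation 90 × 0.05 = 4.5
  Presentations 60 × 0.05 = 3
  Homework 47 × 0.18 = 8.46
  Term paper 40 × 0.09 = 3.6
Sum = 62.44
62.44 is ≥ 62 and < 72 → D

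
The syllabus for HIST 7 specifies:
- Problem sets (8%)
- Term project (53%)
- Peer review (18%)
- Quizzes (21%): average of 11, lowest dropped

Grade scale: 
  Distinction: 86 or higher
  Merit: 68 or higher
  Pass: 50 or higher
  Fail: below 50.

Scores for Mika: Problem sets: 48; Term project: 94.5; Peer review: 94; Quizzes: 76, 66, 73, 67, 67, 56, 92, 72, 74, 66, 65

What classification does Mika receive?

Quizzes: drop 56 → average of remaining 10 = 718/10 = 71.8
Weighted total:
  Problem sets 48 × 0.08 = 3.84
  Term project 94.5 × 0.53 = 50.085
  Peer review 94 × 0.18 = 16.92
  Quizzes 71.8 × 0.21 = 15.078
Sum = 85.923
85.923 is ≥ 68 and < 86 → Merit

Merit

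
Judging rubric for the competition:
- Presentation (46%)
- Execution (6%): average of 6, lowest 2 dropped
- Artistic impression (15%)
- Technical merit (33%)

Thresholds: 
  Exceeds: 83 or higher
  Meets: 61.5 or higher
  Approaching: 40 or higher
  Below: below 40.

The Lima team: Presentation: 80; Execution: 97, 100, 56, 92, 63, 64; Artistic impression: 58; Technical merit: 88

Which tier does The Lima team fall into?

Execution: drop 56, 63 → average of remaining 4 = 353/4 = 88.25
Weighted total:
  Presentation 80 × 0.46 = 36.8
  Execution 88.25 × 0.06 = 5.295
  Artistic impression 58 × 0.15 = 8.7
  Technical merit 88 × 0.33 = 29.04
Sum = 79.835
79.835 is ≥ 61.5 and < 83 → Meets

Meets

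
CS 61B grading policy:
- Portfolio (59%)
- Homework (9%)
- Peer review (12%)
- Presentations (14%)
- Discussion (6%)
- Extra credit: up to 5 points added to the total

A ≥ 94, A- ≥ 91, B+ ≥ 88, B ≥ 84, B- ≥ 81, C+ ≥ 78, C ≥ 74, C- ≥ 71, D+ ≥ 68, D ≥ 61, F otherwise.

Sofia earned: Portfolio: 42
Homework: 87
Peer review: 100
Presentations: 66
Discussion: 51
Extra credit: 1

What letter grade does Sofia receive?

F

Weighted total:
  Portfolio 42 × 0.59 = 24.78
  Homework 87 × 0.09 = 7.83
  Peer review 100 × 0.12 = 12
  Presentations 66 × 0.14 = 9.24
  Discussion 51 × 0.06 = 3.06
Sum = 56.91
Extra credit: 56.91 + 1 = 57.91
57.91 < 61 → F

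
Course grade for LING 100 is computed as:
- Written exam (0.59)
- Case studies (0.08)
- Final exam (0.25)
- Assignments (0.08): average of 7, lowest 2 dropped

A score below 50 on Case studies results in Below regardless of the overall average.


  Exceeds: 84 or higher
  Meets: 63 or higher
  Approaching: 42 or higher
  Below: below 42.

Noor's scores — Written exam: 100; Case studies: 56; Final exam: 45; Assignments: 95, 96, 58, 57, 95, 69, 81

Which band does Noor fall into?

Meets

Assignments: drop 57, 58 → average of remaining 5 = 436/5 = 87.2
Case studies score 56 ≥ 50: minimum met.
Weighted total:
  Written exam 100 × 0.59 = 59
  Case studies 56 × 0.08 = 4.48
  Final exam 45 × 0.25 = 11.25
  Assignments 87.2 × 0.08 = 6.976
Sum = 81.706
81.706 is ≥ 63 and < 84 → Meets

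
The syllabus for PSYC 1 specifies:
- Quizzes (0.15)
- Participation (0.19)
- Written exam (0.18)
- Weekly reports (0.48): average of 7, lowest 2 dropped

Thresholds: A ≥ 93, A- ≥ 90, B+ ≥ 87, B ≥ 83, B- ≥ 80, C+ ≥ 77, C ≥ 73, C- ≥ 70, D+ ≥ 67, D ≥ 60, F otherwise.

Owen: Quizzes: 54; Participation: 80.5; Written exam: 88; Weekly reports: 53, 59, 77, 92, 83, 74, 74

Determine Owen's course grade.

Weekly reports: drop 53, 59 → average of remaining 5 = 400/5 = 80
Weighted total:
  Quizzes 54 × 0.15 = 8.1
  Participation 80.5 × 0.19 = 15.295
  Written exam 88 × 0.18 = 15.84
  Weekly reports 80 × 0.48 = 38.4
Sum = 77.635
77.635 is ≥ 77 and < 80 → C+

C+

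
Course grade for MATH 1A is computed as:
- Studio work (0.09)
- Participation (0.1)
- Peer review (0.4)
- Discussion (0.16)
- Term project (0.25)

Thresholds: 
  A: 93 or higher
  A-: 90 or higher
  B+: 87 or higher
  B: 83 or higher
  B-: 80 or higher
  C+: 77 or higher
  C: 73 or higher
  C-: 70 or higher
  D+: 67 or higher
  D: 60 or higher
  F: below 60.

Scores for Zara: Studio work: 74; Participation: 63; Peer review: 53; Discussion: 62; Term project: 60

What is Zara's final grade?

Weighted total:
  Studio work 74 × 0.09 = 6.66
  Participation 63 × 0.1 = 6.3
  Peer review 53 × 0.4 = 21.2
  Discussion 62 × 0.16 = 9.92
  Term project 60 × 0.25 = 15
Sum = 59.08
59.08 < 60 → F

F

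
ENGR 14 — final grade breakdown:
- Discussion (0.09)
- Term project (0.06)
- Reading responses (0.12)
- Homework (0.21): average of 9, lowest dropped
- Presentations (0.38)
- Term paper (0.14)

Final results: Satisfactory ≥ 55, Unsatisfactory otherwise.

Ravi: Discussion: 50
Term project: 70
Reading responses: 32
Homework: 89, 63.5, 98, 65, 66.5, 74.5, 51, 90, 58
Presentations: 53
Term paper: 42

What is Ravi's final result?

Homework: drop 51 → average of remaining 8 = 604.5/8 = 75.5625
Weighted total:
  Discussion 50 × 0.09 = 4.5
  Term project 70 × 0.06 = 4.2
  Reading responses 32 × 0.12 = 3.84
  Homework 75.5625 × 0.21 = 15.868125
  Presentations 53 × 0.38 = 20.14
  Term paper 42 × 0.14 = 5.88
Sum = 54.428125
54.428125 < 55 → Unsatisfactory

Unsatisfactory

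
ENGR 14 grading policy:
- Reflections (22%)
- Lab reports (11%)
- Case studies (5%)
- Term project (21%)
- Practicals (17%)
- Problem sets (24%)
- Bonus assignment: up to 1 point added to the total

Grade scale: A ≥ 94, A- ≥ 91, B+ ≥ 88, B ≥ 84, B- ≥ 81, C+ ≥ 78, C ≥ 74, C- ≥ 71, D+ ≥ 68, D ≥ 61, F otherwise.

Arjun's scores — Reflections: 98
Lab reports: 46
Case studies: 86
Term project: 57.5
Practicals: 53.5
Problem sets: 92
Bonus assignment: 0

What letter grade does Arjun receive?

Weighted total:
  Reflections 98 × 0.22 = 21.56
  Lab reports 46 × 0.11 = 5.06
  Case studies 86 × 0.05 = 4.3
  Term project 57.5 × 0.21 = 12.075
  Practicals 53.5 × 0.17 = 9.095
  Problem sets 92 × 0.24 = 22.08
Sum = 74.17
Bonus assignment: 74.17 + 0 = 74.17
74.17 is ≥ 74 and < 78 → C

C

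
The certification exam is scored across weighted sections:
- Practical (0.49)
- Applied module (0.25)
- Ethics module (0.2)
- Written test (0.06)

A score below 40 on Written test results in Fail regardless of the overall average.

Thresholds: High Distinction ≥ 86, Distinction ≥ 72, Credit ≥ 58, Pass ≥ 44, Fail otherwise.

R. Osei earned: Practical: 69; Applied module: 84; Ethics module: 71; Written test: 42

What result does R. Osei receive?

Written test score 42 ≥ 40: minimum met.
Weighted total:
  Practical 69 × 0.49 = 33.81
  Applied module 84 × 0.25 = 21
  Ethics module 71 × 0.2 = 14.2
  Written test 42 × 0.06 = 2.52
Sum = 71.53
71.53 is ≥ 58 and < 72 → Credit

Credit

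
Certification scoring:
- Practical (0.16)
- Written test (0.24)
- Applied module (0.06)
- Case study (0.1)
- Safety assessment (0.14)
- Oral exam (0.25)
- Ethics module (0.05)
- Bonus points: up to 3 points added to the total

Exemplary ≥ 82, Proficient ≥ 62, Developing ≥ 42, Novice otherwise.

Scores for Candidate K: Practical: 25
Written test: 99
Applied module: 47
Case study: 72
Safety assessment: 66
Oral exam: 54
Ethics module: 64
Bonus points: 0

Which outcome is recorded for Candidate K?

Weighted total:
  Practical 25 × 0.16 = 4
  Written test 99 × 0.24 = 23.76
  Applied module 47 × 0.06 = 2.82
  Case study 72 × 0.1 = 7.2
  Safety assessment 66 × 0.14 = 9.24
  Oral exam 54 × 0.25 = 13.5
  Ethics module 64 × 0.05 = 3.2
Sum = 63.72
Bonus points: 63.72 + 0 = 63.72
63.72 is ≥ 62 and < 82 → Proficient

Proficient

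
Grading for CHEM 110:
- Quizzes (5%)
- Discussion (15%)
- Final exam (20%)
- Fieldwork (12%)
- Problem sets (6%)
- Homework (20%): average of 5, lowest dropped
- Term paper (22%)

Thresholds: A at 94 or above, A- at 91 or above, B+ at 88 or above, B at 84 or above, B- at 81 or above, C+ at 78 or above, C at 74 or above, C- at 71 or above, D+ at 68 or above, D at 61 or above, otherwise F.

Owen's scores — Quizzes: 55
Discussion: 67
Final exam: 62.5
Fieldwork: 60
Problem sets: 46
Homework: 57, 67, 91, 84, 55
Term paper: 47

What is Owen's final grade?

Homework: drop 55 → average of remaining 4 = 299/4 = 74.75
Weighted total:
  Quizzes 55 × 0.05 = 2.75
  Discussion 67 × 0.15 = 10.05
  Final exam 62.5 × 0.2 = 12.5
  Fieldwork 60 × 0.12 = 7.2
  Problem sets 46 × 0.06 = 2.76
  Homework 74.75 × 0.2 = 14.95
  Term paper 47 × 0.22 = 10.34
Sum = 60.55
60.55 < 61 → F

F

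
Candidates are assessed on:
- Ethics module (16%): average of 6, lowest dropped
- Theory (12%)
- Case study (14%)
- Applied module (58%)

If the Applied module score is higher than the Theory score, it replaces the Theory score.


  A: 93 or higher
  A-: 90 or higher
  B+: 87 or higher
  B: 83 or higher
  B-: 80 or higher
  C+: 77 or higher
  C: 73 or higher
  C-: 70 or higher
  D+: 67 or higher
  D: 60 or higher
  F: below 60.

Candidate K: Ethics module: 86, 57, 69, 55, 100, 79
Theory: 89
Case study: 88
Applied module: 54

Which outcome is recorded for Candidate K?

D

Ethics module: drop 55 → average of remaining 5 = 391/5 = 78.2
Applied module (54) ≤ Theory (89), so Theory stays at 89.
Weighted total:
  Ethics module 78.2 × 0.16 = 12.512
  Theory 89 × 0.12 = 10.68
  Case study 88 × 0.14 = 12.32
  Applied module 54 × 0.58 = 31.32
Sum = 66.832
66.832 is ≥ 60 and < 67 → D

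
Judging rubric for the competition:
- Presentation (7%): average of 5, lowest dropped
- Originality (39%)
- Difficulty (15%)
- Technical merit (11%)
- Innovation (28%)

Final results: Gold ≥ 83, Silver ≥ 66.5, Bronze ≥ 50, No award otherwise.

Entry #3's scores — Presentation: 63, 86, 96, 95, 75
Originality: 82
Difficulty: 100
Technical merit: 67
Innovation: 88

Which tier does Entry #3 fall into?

Presentation: drop 63 → average of remaining 4 = 352/4 = 88
Weighted total:
  Presentation 88 × 0.07 = 6.16
  Originality 82 × 0.39 = 31.98
  Difficulty 100 × 0.15 = 15
  Technical merit 67 × 0.11 = 7.37
  Innovation 88 × 0.28 = 24.64
Sum = 85.15
85.15 ≥ 83 → Gold

Gold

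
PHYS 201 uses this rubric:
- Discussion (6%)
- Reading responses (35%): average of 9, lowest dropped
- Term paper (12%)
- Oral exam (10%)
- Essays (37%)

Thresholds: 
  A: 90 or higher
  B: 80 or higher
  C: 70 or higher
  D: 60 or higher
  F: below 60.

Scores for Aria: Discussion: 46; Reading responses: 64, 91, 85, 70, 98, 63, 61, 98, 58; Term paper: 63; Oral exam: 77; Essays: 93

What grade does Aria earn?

C

Reading responses: drop 58 → average of remaining 8 = 630/8 = 78.75
Weighted total:
  Discussion 46 × 0.06 = 2.76
  Reading responses 78.75 × 0.35 = 27.5625
  Term paper 63 × 0.12 = 7.56
  Oral exam 77 × 0.1 = 7.7
  Essays 93 × 0.37 = 34.41
Sum = 79.9925
79.9925 is ≥ 70 and < 80 → C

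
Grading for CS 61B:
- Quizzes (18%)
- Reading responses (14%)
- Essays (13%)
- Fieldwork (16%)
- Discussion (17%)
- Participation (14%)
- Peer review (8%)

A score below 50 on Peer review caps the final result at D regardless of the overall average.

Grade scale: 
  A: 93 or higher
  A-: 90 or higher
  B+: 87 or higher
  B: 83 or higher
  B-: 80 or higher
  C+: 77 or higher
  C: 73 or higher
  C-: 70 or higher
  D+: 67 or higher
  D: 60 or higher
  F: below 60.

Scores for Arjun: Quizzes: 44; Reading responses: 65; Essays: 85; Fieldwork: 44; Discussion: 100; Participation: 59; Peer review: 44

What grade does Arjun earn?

D

Peer review score 44 < 50: minimum not met.
Weighted total:
  Quizzes 44 × 0.18 = 7.92
  Reading responses 65 × 0.14 = 9.1
  Essays 85 × 0.13 = 11.05
  Fieldwork 44 × 0.16 = 7.04
  Discussion 100 × 0.17 = 17
  Participation 59 × 0.14 = 8.26
  Peer review 44 × 0.08 = 3.52
Sum = 63.89
63.89 would be D; cap at D applies → D.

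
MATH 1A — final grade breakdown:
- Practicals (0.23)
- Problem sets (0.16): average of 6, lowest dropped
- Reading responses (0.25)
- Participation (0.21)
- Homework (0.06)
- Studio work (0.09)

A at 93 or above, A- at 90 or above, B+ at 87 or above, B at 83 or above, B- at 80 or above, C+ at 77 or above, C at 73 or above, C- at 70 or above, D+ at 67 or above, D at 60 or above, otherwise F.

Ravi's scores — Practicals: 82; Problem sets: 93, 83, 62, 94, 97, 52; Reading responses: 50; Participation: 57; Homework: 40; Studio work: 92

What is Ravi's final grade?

Problem sets: drop 52 → average of remaining 5 = 429/5 = 85.8
Weighted total:
  Practicals 82 × 0.23 = 18.86
  Problem sets 85.8 × 0.16 = 13.728
  Reading responses 50 × 0.25 = 12.5
  Participation 57 × 0.21 = 11.97
  Homework 40 × 0.06 = 2.4
  Studio work 92 × 0.09 = 8.28
Sum = 67.738
67.738 is ≥ 67 and < 70 → D+

D+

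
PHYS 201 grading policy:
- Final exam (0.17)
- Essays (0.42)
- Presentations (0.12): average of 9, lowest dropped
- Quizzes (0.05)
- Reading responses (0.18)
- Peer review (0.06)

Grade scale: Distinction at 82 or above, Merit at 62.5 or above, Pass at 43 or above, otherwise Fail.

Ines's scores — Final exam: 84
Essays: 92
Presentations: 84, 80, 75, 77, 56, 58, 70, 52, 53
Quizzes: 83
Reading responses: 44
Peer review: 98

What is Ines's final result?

Merit

Presentations: drop 52 → average of remaining 8 = 553/8 = 69.125
Weighted total:
  Final exam 84 × 0.17 = 14.28
  Essays 92 × 0.42 = 38.64
  Presentations 69.125 × 0.12 = 8.295
  Quizzes 83 × 0.05 = 4.15
  Reading responses 44 × 0.18 = 7.92
  Peer review 98 × 0.06 = 5.88
Sum = 79.165
79.165 is ≥ 62.5 and < 82 → Merit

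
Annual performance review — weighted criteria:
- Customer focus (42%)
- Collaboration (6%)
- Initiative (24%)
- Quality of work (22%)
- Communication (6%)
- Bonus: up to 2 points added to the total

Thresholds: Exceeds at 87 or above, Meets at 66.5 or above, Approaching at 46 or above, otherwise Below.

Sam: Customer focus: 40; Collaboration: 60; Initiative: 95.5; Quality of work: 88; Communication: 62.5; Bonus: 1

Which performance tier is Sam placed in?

Meets

Weighted total:
  Customer focus 40 × 0.42 = 16.8
  Collaboration 60 × 0.06 = 3.6
  Initiative 95.5 × 0.24 = 22.92
  Quality of work 88 × 0.22 = 19.36
  Communication 62.5 × 0.06 = 3.75
Sum = 66.43
Bonus: 66.43 + 1 = 67.43
67.43 is ≥ 66.5 and < 87 → Meets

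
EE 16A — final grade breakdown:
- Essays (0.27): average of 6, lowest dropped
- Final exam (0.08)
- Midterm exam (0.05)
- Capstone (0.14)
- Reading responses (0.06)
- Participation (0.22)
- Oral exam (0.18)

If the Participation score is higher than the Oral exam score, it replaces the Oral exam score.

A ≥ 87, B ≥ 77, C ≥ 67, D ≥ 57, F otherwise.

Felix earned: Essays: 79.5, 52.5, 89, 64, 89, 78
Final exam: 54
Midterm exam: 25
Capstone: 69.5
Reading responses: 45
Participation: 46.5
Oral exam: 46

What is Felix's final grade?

D

Essays: drop 52.5 → average of remaining 5 = 399.5/5 = 79.9
Participation (46.5) > Oral exam (46), so Oral exam counts as 46.5.
Weighted total:
  Essays 79.9 × 0.27 = 21.573
  Final exam 54 × 0.08 = 4.32
  Midterm exam 25 × 0.05 = 1.25
  Capstone 69.5 × 0.14 = 9.73
  Reading responses 45 × 0.06 = 2.7
  Participation 46.5 × 0.22 = 10.23
  Oral exam 46.5 × 0.18 = 8.37
Sum = 58.173
58.173 is ≥ 57 and < 67 → D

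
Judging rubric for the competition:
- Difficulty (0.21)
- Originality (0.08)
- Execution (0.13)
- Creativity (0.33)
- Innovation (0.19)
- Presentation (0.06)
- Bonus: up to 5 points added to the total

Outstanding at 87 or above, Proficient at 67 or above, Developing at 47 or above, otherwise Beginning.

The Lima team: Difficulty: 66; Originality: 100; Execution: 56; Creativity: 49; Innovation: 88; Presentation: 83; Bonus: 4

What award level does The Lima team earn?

Weighted total:
  Difficulty 66 × 0.21 = 13.86
  Originality 100 × 0.08 = 8
  Execution 56 × 0.13 = 7.28
  Creativity 49 × 0.33 = 16.17
  Innovation 88 × 0.19 = 16.72
  Presentation 83 × 0.06 = 4.98
Sum = 67.01
Bonus: 67.01 + 4 = 71.01
71.01 is ≥ 67 and < 87 → Proficient

Proficient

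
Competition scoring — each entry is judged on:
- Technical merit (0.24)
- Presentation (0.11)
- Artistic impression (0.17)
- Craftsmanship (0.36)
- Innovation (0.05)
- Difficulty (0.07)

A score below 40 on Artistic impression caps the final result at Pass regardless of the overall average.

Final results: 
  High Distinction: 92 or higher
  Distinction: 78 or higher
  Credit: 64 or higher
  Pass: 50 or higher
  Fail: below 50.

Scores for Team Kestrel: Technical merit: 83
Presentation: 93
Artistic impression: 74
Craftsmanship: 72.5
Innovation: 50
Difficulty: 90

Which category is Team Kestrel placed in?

Artistic impression score 74 ≥ 40: minimum met.
Weighted total:
  Technical merit 83 × 0.24 = 19.92
  Presentation 93 × 0.11 = 10.23
  Artistic impression 74 × 0.17 = 12.58
  Craftsmanship 72.5 × 0.36 = 26.1
  Innovation 50 × 0.05 = 2.5
  Difficulty 90 × 0.07 = 6.3
Sum = 77.63
77.63 is ≥ 64 and < 78 → Credit

Credit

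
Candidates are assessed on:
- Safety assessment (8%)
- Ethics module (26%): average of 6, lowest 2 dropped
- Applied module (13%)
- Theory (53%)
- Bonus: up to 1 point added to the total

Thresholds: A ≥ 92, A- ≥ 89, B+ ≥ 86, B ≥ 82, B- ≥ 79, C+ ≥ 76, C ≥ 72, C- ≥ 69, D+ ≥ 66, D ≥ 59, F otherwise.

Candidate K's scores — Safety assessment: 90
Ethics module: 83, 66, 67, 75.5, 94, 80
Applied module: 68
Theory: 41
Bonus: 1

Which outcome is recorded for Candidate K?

D

Ethics module: drop 66, 67 → average of remaining 4 = 332.5/4 = 83.125
Weighted total:
  Safety assessment 90 × 0.08 = 7.2
  Ethics module 83.125 × 0.26 = 21.6125
  Applied module 68 × 0.13 = 8.84
  Theory 41 × 0.53 = 21.73
Sum = 59.3825
Bonus: 59.3825 + 1 = 60.3825
60.3825 is ≥ 59 and < 66 → D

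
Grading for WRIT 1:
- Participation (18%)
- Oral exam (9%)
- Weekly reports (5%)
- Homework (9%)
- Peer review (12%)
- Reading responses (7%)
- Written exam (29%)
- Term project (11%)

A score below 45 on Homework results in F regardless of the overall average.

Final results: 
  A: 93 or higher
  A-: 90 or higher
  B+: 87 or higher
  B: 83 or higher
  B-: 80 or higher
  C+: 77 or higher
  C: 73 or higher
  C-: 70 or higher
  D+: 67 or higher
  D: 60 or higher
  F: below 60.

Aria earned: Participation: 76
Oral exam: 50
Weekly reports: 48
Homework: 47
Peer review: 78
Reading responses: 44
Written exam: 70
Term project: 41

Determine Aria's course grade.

Homework score 47 ≥ 45: minimum met.
Weighted total:
  Participation 76 × 0.18 = 13.68
  Oral exam 50 × 0.09 = 4.5
  Weekly reports 48 × 0.05 = 2.4
  Homework 47 × 0.09 = 4.23
  Peer review 78 × 0.12 = 9.36
  Reading responses 44 × 0.07 = 3.08
  Written exam 70 × 0.29 = 20.3
  Term project 41 × 0.11 = 4.51
Sum = 62.06
62.06 is ≥ 60 and < 67 → D

D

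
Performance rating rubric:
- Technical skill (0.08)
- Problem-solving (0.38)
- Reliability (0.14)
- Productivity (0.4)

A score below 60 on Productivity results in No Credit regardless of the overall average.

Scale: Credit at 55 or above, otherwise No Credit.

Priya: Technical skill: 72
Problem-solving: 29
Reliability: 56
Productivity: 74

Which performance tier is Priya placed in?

Productivity score 74 ≥ 60: minimum met.
Weighted total:
  Technical skill 72 × 0.08 = 5.76
  Problem-solving 29 × 0.38 = 11.02
  Reliability 56 × 0.14 = 7.84
  Productivity 74 × 0.4 = 29.6
Sum = 54.22
54.22 < 55 → No Credit

No Credit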